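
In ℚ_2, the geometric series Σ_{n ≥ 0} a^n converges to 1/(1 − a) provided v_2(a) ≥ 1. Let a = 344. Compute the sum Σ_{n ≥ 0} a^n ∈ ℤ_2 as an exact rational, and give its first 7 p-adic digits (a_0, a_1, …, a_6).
Σ a^n = 1/(1 − a) = -1/343;  first 7 digits = (1, 0, 0, 1, 1, 0, 0)

v_2(a) = 3 ≥ 1, so the series converges in ℤ_2 to 1/(1 − a) = 1/(1 − 344) = -1/343. Expand this rational in ℤ_2: compute digits iteratively via d_i = x_i mod 2, x_{i+1} = (x_i − d_i)/2. The first 7 digits are (1, 0, 0, 1, 1, 0, 0).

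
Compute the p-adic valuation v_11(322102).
v_11(322102) = 5

v_11(n) is the largest exponent k such that 11^k divides n. Factor out: 322102 = 11^5 · 2. (Sign doesn't affect v_p.) So v_11(322102) = 5.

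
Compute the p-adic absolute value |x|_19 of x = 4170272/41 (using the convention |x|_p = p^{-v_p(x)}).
|4170272/41|_19 = 1/130321

Step 1 — compute v_19(x) by factoring powers of 19 out of the numerator and denominator: v_19(4170272/41) = 4. Step 2 — apply |x|_p = p^{-v_p(x)} = 19^{-4} = 1/130321.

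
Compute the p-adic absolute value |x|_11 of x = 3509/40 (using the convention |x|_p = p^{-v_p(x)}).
|3509/40|_11 = 1/121

Step 1 — compute v_11(x) by factoring powers of 11 out of the numerator and denominator: v_11(3509/40) = 2. Step 2 — apply |x|_p = p^{-v_p(x)} = 11^{-2} = 1/121.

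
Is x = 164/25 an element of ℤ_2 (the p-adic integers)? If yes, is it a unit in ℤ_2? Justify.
x ∈ ℤ_2 but not a unit; v_2(x) = 2 > 0

ℤ_2 = {x ∈ ℚ_2 : v_2(x) ≥ 0} and ℤ_2^× = {x ∈ ℤ_2 : v_2(x) = 0}. Here v_2(164/25) = v_2(num) − v_2(den) = 2; compare against these criteria.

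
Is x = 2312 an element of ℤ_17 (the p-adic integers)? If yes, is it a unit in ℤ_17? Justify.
x ∈ ℤ_17 but not a unit; v_17(x) = 2 > 0

ℤ_17 = {x ∈ ℚ_17 : v_17(x) ≥ 0} and ℤ_17^× = {x ∈ ℤ_17 : v_17(x) = 0}. Here v_17(2312) = v_17(num) − v_17(den) = 2; compare against these criteria.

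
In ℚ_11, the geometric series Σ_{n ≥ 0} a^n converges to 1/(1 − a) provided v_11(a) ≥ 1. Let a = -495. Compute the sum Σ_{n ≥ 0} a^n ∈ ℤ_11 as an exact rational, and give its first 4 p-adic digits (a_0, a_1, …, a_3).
Σ a^n = 1/(1 − a) = 1/496;  first 4 digits = (1, 10, 7, 6)

v_11(a) = 1 ≥ 1, so the series converges in ℤ_11 to 1/(1 − a) = 1/(1 − (-495)) = 1/496. Expand this rational in ℤ_11: compute digits iteratively via d_i = x_i mod 11, x_{i+1} = (x_i − d_i)/11. The first 4 digits are (1, 10, 7, 6).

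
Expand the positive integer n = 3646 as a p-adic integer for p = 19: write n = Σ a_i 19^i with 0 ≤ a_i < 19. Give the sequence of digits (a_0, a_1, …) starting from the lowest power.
(a_0, a_1, …) = (17, 1, 10)

Repeated division by 19 gives the digits low-to-high: 3646 = 17 + 1·19^1 + 10·19^2. Digit sequence: (17, 1, 10).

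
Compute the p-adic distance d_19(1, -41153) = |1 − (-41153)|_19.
d_19(1, -41153) = 1/6859

Step 1 — x − y = 1 − (-41153) = 41154. Step 2 — v_19(41154) = 3 (factor: 41154 = (19^3 · 6); the sign does not affect v_p). Step 3 — |x − y|_19 = 19^{-3} = 1/6859.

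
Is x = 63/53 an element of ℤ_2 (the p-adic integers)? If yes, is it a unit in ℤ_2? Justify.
x ∈ ℤ_2^× (unit); v_2(x) = 0

ℤ_2 = {x ∈ ℚ_2 : v_2(x) ≥ 0} and ℤ_2^× = {x ∈ ℤ_2 : v_2(x) = 0}. Here v_2(63/53) = v_2(num) − v_2(den) = 0; compare against these criteria.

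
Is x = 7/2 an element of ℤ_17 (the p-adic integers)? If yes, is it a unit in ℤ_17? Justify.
x ∈ ℤ_17^× (unit); v_17(x) = 0

ℤ_17 = {x ∈ ℚ_17 : v_17(x) ≥ 0} and ℤ_17^× = {x ∈ ℤ_17 : v_17(x) = 0}. Here v_17(7/2) = v_17(num) − v_17(den) = 0; compare against these criteria.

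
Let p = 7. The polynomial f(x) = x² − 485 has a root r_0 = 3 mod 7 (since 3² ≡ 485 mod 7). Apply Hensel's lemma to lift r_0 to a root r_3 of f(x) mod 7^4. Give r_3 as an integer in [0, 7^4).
r_3 = 164 (mod 2401)

Hensel's recurrence: r_{i+1} = r_i − f(r_i)·(f′(r_i))^{-1} mod 7^{i+2}, with f′(x) = 2x. Iterate:
  r_0 = 3 (mod 7)
  r_1 = 17 (mod 49)
  r_2 = 164 (mod 343)
  r_3 = 164 (mod 2401)
Final: r_3 = 164, and one checks f(r_3) ≡ 0 mod 7^4.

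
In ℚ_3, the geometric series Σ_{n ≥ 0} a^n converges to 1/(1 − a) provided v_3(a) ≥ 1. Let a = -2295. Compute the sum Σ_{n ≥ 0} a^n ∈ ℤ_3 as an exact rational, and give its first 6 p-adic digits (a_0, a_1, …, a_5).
Σ a^n = 1/(1 − a) = 1/2296;  first 6 digits = (1, 0, 0, 2, 1, 2)

v_3(a) = 3 ≥ 1, so the series converges in ℤ_3 to 1/(1 − a) = 1/(1 − (-2295)) = 1/2296. Expand this rational in ℤ_3: compute digits iteratively via d_i = x_i mod 3, x_{i+1} = (x_i − d_i)/3. The first 6 digits are (1, 0, 0, 2, 1, 2).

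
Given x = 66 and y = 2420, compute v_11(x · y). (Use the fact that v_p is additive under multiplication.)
v_11(159720) = 3

v_p(x) = 1 (factor: 66 = 11^1 · 6); v_p(y) = 2 (factor: 2420 = 11^2 · 20). Additivity: v_p(xy) = v_p(x) + v_p(y) = 1 + 2 = 3. (Direct check: xy = 159720 = 11^3 · (120).)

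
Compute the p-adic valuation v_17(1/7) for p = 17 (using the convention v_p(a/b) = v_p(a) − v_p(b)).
v_17(1/7) = 0

Factor powers of 17 from the numerator and denominator of the reduced fraction: 1 = 17^0 · 1 and 7 = 17^0 · 7. Apply v_p(a/b) = v_p(a) − v_p(b): v_17(1/7) = 0 − 0 = 0.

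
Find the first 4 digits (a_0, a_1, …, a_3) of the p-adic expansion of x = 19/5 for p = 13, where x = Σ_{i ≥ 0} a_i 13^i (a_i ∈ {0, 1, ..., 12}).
(a_0, …, a_3) = (9, 10, 7, 2)

v_13(19/5) = 0 (numerator and denominator both coprime to 13), so x ∈ ℤ_13^×. Compute digits iteratively via a_i = x_i mod 13, x_{i+1} = (x_i − a_i)/13, with x_0 = x:
  x_0 = 19/5;  a_0 = 9;  x_1 = (x_0 − 9)/13 = -2/5
  x_1 = -2/5;  a_1 = 10;  x_2 = (x_1 − 10)/13 = -4/5
  x_2 = -4/5;  a_2 = 7;  x_3 = (x_2 − 7)/13 = -3/5
  x_3 = -3/5;  a_3 = 2;  x_4 = (x_3 − 2)/13 = -1/5
Digits: (9, 10, 7, 2).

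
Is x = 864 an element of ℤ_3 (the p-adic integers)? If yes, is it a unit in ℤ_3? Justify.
x ∈ ℤ_3 but not a unit; v_3(x) = 3 > 0

ℤ_3 = {x ∈ ℚ_3 : v_3(x) ≥ 0} and ℤ_3^× = {x ∈ ℤ_3 : v_3(x) = 0}. Here v_3(864) = v_3(num) − v_3(den) = 3; compare against these criteria.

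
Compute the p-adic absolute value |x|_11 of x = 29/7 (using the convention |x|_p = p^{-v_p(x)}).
|29/7|_11 = 1

Step 1 — compute v_11(x) by factoring powers of 11 out of the numerator and denominator: v_11(29/7) = 0. Step 2 — apply |x|_p = p^{-v_p(x)} = 11^{0} = 1.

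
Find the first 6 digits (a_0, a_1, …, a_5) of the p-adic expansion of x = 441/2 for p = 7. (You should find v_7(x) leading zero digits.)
(a_0, …, a_5) = (0, 0, 1, 4, 3, 3)

v_7(441/2) = 2, so a_0 = ... = a_1 = 0. Factor out: x = 7^2 · u with u = 9/2 a unit in ℤ_7. Expand u iteratively via a_{v+i} = u_i mod 7, u_{i+1} = (u_i − a_{v+i})/7:
  u_0 = 9/2;  a_2 = 1;  u_1 = (u_0 − 1)/7 = 1/2
  u_1 = 1/2;  a_3 = 4;  u_2 = (u_1 − 4)/7 = -1/2
  u_2 = -1/2;  a_4 = 3;  u_3 = (u_2 − 3)/7 = -1/2
  u_3 = -1/2;  a_5 = 3;  u_4 = (u_3 − 3)/7 = -1/2
Digits: (0, 0, 1, 4, 3, 3).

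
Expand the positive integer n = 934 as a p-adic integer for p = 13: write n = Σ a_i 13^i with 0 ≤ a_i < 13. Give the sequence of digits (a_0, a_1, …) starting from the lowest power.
(a_0, a_1, …) = (11, 6, 5)

Repeated division by 13 gives the digits low-to-high: 934 = 11 + 6·13^1 + 5·13^2. Digit sequence: (11, 6, 5).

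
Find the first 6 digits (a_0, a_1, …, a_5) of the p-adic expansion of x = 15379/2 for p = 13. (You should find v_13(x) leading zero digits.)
(a_0, …, a_5) = (0, 0, 0, 10, 6, 6)

v_13(15379/2) = 3, so a_0 = ... = a_2 = 0. Factor out: x = 13^3 · u with u = 7/2 a unit in ℤ_13. Expand u iteratively via a_{v+i} = u_i mod 13, u_{i+1} = (u_i − a_{v+i})/13:
  u_0 = 7/2;  a_3 = 10;  u_1 = (u_0 − 10)/13 = -1/2
  u_1 = -1/2;  a_4 = 6;  u_2 = (u_1 − 6)/13 = -1/2
  u_2 = -1/2;  a_5 = 6;  u_3 = (u_2 − 6)/13 = -1/2
Digits: (0, 0, 0, 10, 6, 6).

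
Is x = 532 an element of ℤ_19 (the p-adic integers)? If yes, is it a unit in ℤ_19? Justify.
x ∈ ℤ_19 but not a unit; v_19(x) = 1 > 0

ℤ_19 = {x ∈ ℚ_19 : v_19(x) ≥ 0} and ℤ_19^× = {x ∈ ℤ_19 : v_19(x) = 0}. Here v_19(532) = v_19(num) − v_19(den) = 1; compare against these criteria.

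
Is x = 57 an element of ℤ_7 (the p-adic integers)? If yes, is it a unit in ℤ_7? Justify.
x ∈ ℤ_7^× (unit); v_7(x) = 0

ℤ_7 = {x ∈ ℚ_7 : v_7(x) ≥ 0} and ℤ_7^× = {x ∈ ℤ_7 : v_7(x) = 0}. Here v_7(57) = v_7(num) − v_7(den) = 0; compare against these criteria.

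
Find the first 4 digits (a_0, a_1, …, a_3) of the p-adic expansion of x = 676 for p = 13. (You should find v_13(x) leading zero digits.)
(a_0, …, a_3) = (0, 0, 4, 0)

v_13(676) = 2, so a_0 = ... = a_1 = 0. Factor out: x = 13^2 · u with u = 4 a unit in ℤ_13. Expand u iteratively via a_{v+i} = u_i mod 13, u_{i+1} = (u_i − a_{v+i})/13:
  u_0 = 4;  a_2 = 4;  u_1 = (u_0 − 4)/13 = 0
  u_1 = 0;  a_3 = 0;  u_2 = (u_1 − 0)/13 = 0
Digits: (0, 0, 4, 0).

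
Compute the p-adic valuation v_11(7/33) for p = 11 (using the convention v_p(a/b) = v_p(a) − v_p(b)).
v_11(7/33) = -1

Factor powers of 11 from the numerator and denominator of the reduced fraction: 7 = 11^0 · 7 and 33 = 11^1 · 3. Apply v_p(a/b) = v_p(a) − v_p(b): v_11(7/33) = 0 − 1 = -1.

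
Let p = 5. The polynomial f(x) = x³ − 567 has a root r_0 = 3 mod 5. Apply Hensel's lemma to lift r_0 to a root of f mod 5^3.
r_2 = 98 (mod 125)

Hensel: r_{i+1} = r_i − f(r_i)/f′(r_i) mod 5^{i+2}, where f′(x) = 3x². Iterate:
  r_0 = 3 (mod 5)
  r_1 = 23 (mod 25)
  r_2 = 98 (mod 125)
Final: r = 98 with f(r) ≡ 0 mod 5^3.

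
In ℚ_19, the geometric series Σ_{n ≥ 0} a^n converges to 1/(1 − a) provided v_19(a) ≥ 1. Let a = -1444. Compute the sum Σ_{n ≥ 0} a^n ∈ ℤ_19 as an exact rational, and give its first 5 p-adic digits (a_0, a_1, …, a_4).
Σ a^n = 1/(1 − a) = 1/1445;  first 5 digits = (1, 0, 15, 18, 15)

v_19(a) = 2 ≥ 1, so the series converges in ℤ_19 to 1/(1 − a) = 1/(1 − (-1444)) = 1/1445. Expand this rational in ℤ_19: compute digits iteratively via d_i = x_i mod 19, x_{i+1} = (x_i − d_i)/19. The first 5 digits are (1, 0, 15, 18, 15).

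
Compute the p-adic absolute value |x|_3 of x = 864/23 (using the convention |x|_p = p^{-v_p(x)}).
|864/23|_3 = 1/27

Step 1 — compute v_3(x) by factoring powers of 3 out of the numerator and denominator: v_3(864/23) = 3. Step 2 — apply |x|_p = p^{-v_p(x)} = 3^{-3} = 1/27.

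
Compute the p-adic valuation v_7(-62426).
v_7(-62426) = 4

v_7(n) is the largest exponent k such that 7^k divides n. Factor out: -62426 = -7^4 · 26. (Sign doesn't affect v_p.) So v_7(-62426) = 4.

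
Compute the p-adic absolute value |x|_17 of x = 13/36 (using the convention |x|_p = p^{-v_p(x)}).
|13/36|_17 = 1

Step 1 — compute v_17(x) by factoring powers of 17 out of the numerator and denominator: v_17(13/36) = 0. Step 2 — apply |x|_p = p^{-v_p(x)} = 17^{0} = 1.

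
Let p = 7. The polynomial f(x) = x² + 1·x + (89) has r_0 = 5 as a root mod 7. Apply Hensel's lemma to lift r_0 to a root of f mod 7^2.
r_1 = 12 (mod 49)

Hensel: r_{i+1} = r_i − f(r_i)·(f′(r_i))^{-1} mod 7^{i+2}, f′(x) = 2x + 1. Iterate:
  r_0 = 5 (mod 7)
  r_1 = 12 (mod 49)
Final: r = 12 satisfies f(r) ≡ 0 mod 7^2.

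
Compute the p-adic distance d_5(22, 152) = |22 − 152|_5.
d_5(22, 152) = 1/5

Step 1 — x − y = 22 − 152 = -130. Step 2 — v_5(-130) = 1 (factor: -130 = −(5^1 · 26); the sign does not affect v_p). Step 3 — |x − y|_5 = 5^{-1} = 1/5.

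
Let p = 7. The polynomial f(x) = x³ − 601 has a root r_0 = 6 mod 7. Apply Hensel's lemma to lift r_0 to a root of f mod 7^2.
r_1 = 20 (mod 49)

Hensel: r_{i+1} = r_i − f(r_i)/f′(r_i) mod 7^{i+2}, where f′(x) = 3x². Iterate:
  r_0 = 6 (mod 7)
  r_1 = 20 (mod 49)
Final: r = 20 with f(r) ≡ 0 mod 7^2.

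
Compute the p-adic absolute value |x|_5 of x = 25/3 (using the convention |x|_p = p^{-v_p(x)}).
|25/3|_5 = 1/25

Step 1 — compute v_5(x) by factoring powers of 5 out of the numerator and denominator: v_5(25/3) = 2. Step 2 — apply |x|_p = p^{-v_p(x)} = 5^{-2} = 1/25.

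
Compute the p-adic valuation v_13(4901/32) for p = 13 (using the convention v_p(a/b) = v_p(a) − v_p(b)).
v_13(4901/32) = 2

Factor powers of 13 from the numerator and denominator of the reduced fraction: 4901 = 13^2 · 29 and 32 = 13^0 · 32. Apply v_p(a/b) = v_p(a) − v_p(b): v_13(4901/32) = 2 − 0 = 2.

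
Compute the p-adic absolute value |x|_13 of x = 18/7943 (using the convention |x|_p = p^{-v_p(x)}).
|18/7943|_13 = 169

Step 1 — compute v_13(x) by factoring powers of 13 out of the numerator and denominator: v_13(18/7943) = -2. Step 2 — apply |x|_p = p^{-v_p(x)} = 13^{2} = 169.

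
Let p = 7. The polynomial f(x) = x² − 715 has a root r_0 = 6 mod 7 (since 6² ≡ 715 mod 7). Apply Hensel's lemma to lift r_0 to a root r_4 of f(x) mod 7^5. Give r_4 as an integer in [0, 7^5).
r_4 = 10373 (mod 16807)

Hensel's recurrence: r_{i+1} = r_i − f(r_i)·(f′(r_i))^{-1} mod 7^{i+2}, with f′(x) = 2x. Iterate:
  r_0 = 6 (mod 7)
  r_1 = 34 (mod 49)
  r_2 = 83 (mod 343)
  r_3 = 769 (mod 2401)
  r_4 = 10373 (mod 16807)
Final: r_4 = 10373, and one checks f(r_4) ≡ 0 mod 7^5.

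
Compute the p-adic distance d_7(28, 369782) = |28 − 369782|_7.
d_7(28, 369782) = 1/16807

Step 1 — x − y = 28 − 369782 = -369754. Step 2 — v_7(-369754) = 5 (factor: -369754 = −(7^5 · 22); the sign does not affect v_p). Step 3 — |x − y|_7 = 7^{-5} = 1/16807.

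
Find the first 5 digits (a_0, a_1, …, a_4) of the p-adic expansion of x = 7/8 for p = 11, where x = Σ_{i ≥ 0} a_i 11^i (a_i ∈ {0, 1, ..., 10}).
(a_0, …, a_4) = (5, 1, 4, 1, 4)

v_11(7/8) = 0 (numerator and denominator both coprime to 11), so x ∈ ℤ_11^×. Compute digits iteratively via a_i = x_i mod 11, x_{i+1} = (x_i − a_i)/11, with x_0 = x:
  x_0 = 7/8;  a_0 = 5;  x_1 = (x_0 − 5)/11 = -3/8
  x_1 = -3/8;  a_1 = 1;  x_2 = (x_1 − 1)/11 = -1/8
  x_2 = -1/8;  a_2 = 4;  x_3 = (x_2 − 4)/11 = -3/8
  x_3 = -3/8;  a_3 = 1;  x_4 = (x_3 − 1)/11 = -1/8
  x_4 = -1/8;  a_4 = 4;  x_5 = (x_4 − 4)/11 = -3/8
Digits: (5, 1, 4, 1, 4).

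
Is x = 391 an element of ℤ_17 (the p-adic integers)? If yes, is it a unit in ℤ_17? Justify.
x ∈ ℤ_17 but not a unit; v_17(x) = 1 > 0

ℤ_17 = {x ∈ ℚ_17 : v_17(x) ≥ 0} and ℤ_17^× = {x ∈ ℤ_17 : v_17(x) = 0}. Here v_17(391) = v_17(num) − v_17(den) = 1; compare against these criteria.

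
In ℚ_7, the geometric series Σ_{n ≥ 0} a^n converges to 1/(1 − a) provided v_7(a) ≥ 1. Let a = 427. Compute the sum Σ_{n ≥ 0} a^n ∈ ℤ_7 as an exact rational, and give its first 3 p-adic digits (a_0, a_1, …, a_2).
Σ a^n = 1/(1 − a) = -1/426;  first 3 digits = (1, 5, 5)

v_7(a) = 1 ≥ 1, so the series converges in ℤ_7 to 1/(1 − a) = 1/(1 − 427) = -1/426. Expand this rational in ℤ_7: compute digits iteratively via d_i = x_i mod 7, x_{i+1} = (x_i − d_i)/7. The first 3 digits are (1, 5, 5).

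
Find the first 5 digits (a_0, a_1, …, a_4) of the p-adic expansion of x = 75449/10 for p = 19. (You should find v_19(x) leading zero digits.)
(a_0, …, a_4) = (0, 0, 0, 3, 17)

v_19(75449/10) = 3, so a_0 = ... = a_2 = 0. Factor out: x = 19^3 · u with u = 11/10 a unit in ℤ_19. Expand u iteratively via a_{v+i} = u_i mod 19, u_{i+1} = (u_i − a_{v+i})/19:
  u_0 = 11/10;  a_3 = 3;  u_1 = (u_0 − 3)/19 = -1/10
  u_1 = -1/10;  a_4 = 17;  u_2 = (u_1 − 17)/19 = -9/10
Digits: (0, 0, 0, 3, 17).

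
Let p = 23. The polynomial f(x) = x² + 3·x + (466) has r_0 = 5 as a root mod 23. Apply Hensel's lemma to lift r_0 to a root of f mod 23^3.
r_2 = 12011 (mod 12167)

Hensel: r_{i+1} = r_i − f(r_i)·(f′(r_i))^{-1} mod 23^{i+2}, f′(x) = 2x + 3. Iterate:
  r_0 = 5 (mod 23)
  r_1 = 373 (mod 529)
  r_2 = 12011 (mod 12167)
Final: r = 12011 satisfies f(r) ≡ 0 mod 23^3.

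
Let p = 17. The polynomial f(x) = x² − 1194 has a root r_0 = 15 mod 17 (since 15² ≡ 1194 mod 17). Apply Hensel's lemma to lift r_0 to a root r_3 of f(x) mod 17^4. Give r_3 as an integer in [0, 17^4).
r_3 = 80476 (mod 83521)

Hensel's recurrence: r_{i+1} = r_i − f(r_i)·(f′(r_i))^{-1} mod 17^{i+2}, with f′(x) = 2x. Iterate:
  r_0 = 15 (mod 17)
  r_1 = 134 (mod 289)
  r_2 = 1868 (mod 4913)
  r_3 = 80476 (mod 83521)
Final: r_3 = 80476, and one checks f(r_3) ≡ 0 mod 17^4.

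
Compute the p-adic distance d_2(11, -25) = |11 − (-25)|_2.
d_2(11, -25) = 1/4

Step 1 — x − y = 11 − (-25) = 36. Step 2 — v_2(36) = 2 (factor: 36 = (2^2 · 9); the sign does not affect v_p). Step 3 — |x − y|_2 = 2^{-2} = 1/4.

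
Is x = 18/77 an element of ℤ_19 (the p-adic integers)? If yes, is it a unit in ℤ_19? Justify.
x ∈ ℤ_19^× (unit); v_19(x) = 0

ℤ_19 = {x ∈ ℚ_19 : v_19(x) ≥ 0} and ℤ_19^× = {x ∈ ℤ_19 : v_19(x) = 0}. Here v_19(18/77) = v_19(num) − v_19(den) = 0; compare against these criteria.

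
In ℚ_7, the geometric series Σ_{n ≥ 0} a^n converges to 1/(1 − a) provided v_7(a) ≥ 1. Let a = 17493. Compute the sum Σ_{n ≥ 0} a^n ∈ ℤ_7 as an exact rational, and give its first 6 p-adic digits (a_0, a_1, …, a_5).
Σ a^n = 1/(1 − a) = -1/17492;  first 6 digits = (1, 0, 0, 2, 0, 1)

v_7(a) = 3 ≥ 1, so the series converges in ℤ_7 to 1/(1 − a) = 1/(1 − 17493) = -1/17492. Expand this rational in ℤ_7: compute digits iteratively via d_i = x_i mod 7, x_{i+1} = (x_i − d_i)/7. The first 6 digits are (1, 0, 0, 2, 0, 1).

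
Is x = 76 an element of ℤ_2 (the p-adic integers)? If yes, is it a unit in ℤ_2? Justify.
x ∈ ℤ_2 but not a unit; v_2(x) = 2 > 0

ℤ_2 = {x ∈ ℚ_2 : v_2(x) ≥ 0} and ℤ_2^× = {x ∈ ℤ_2 : v_2(x) = 0}. Here v_2(76) = v_2(num) − v_2(den) = 2; compare against these criteria.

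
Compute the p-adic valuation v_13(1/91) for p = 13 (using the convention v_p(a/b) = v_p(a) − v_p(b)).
v_13(1/91) = -1

Factor powers of 13 from the numerator and denominator of the reduced fraction: 1 = 13^0 · 1 and 91 = 13^1 · 7. Apply v_p(a/b) = v_p(a) − v_p(b): v_13(1/91) = 0 − 1 = -1.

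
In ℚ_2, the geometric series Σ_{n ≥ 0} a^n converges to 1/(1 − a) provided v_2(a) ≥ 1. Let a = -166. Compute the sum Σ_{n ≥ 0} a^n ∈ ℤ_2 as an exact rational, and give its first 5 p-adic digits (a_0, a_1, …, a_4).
Σ a^n = 1/(1 − a) = 1/167;  first 5 digits = (1, 1, 1, 0, 1)

v_2(a) = 1 ≥ 1, so the series converges in ℤ_2 to 1/(1 − a) = 1/(1 − (-166)) = 1/167. Expand this rational in ℤ_2: compute digits iteratively via d_i = x_i mod 2, x_{i+1} = (x_i − d_i)/2. The first 5 digits are (1, 1, 1, 0, 1).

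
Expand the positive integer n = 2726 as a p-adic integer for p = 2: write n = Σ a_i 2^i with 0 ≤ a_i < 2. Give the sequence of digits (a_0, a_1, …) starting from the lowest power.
(a_0, a_1, …) = (0, 1, 1, 0, 0, 1, 0, 1, 0, 1, 0, 1)

Repeated division by 2 gives the digits low-to-high: 2726 = 1·2^1 + 1·2^2 + 1·2^5 + 1·2^7 + 1·2^9 + 1·2^11. Digit sequence: (0, 1, 1, 0, 0, 1, 0, 1, 0, 1, 0, 1).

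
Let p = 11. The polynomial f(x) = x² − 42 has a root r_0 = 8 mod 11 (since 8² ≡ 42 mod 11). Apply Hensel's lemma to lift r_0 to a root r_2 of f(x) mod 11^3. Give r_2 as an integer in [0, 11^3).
r_2 = 52 (mod 1331)

Hensel's recurrence: r_{i+1} = r_i − f(r_i)·(f′(r_i))^{-1} mod 11^{i+2}, with f′(x) = 2x. Iterate:
  r_0 = 8 (mod 11)
  r_1 = 52 (mod 121)
  r_2 = 52 (mod 1331)
Final: r_2 = 52, and one checks f(r_2) ≡ 0 mod 11^3.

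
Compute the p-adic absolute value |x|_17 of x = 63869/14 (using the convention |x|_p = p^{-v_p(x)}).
|63869/14|_17 = 1/4913

Step 1 — compute v_17(x) by factoring powers of 17 out of the numerator and denominator: v_17(63869/14) = 3. Step 2 — apply |x|_p = p^{-v_p(x)} = 17^{-3} = 1/4913.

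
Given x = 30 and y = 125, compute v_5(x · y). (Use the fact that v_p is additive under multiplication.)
v_5(3750) = 4

v_p(x) = 1 (factor: 30 = 5^1 · 6); v_p(y) = 3 (factor: 125 = 5^3 · 1). Additivity: v_p(xy) = v_p(x) + v_p(y) = 1 + 3 = 4. (Direct check: xy = 3750 = 5^4 · (6).)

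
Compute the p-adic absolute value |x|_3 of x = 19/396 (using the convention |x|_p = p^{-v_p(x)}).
|19/396|_3 = 9

Step 1 — compute v_3(x) by factoring powers of 3 out of the numerator and denominator: v_3(19/396) = -2. Step 2 — apply |x|_p = p^{-v_p(x)} = 3^{2} = 9.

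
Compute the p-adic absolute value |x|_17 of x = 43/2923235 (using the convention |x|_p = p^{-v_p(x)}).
|43/2923235|_17 = 83521

Step 1 — compute v_17(x) by factoring powers of 17 out of the numerator and denominator: v_17(43/2923235) = -4. Step 2 — apply |x|_p = p^{-v_p(x)} = 17^{4} = 83521.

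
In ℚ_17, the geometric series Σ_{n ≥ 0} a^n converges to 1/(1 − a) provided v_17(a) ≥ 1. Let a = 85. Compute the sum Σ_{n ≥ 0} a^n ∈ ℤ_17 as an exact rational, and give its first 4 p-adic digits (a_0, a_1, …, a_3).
Σ a^n = 1/(1 − a) = -1/84;  first 4 digits = (1, 5, 8, 7)

v_17(a) = 1 ≥ 1, so the series converges in ℤ_17 to 1/(1 − a) = 1/(1 − 85) = -1/84. Expand this rational in ℤ_17: compute digits iteratively via d_i = x_i mod 17, x_{i+1} = (x_i − d_i)/17. The first 4 digits are (1, 5, 8, 7).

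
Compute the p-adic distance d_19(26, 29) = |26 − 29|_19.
d_19(26, 29) = 1

Step 1 — x − y = 26 − 29 = -3. Step 2 — v_19(-3) = 0 (factor: -3 = −(19^0 · 3); the sign does not affect v_p). Step 3 — |x − y|_19 = 19^{0} = 1.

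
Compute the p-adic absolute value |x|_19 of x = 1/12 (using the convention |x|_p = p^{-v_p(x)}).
|1/12|_19 = 1

Step 1 — compute v_19(x) by factoring powers of 19 out of the numerator and denominator: v_19(1/12) = 0. Step 2 — apply |x|_p = p^{-v_p(x)} = 19^{0} = 1.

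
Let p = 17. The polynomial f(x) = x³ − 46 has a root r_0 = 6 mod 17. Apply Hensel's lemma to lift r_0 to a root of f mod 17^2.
r_1 = 74 (mod 289)

Hensel: r_{i+1} = r_i − f(r_i)/f′(r_i) mod 17^{i+2}, where f′(x) = 3x². Iterate:
  r_0 = 6 (mod 17)
  r_1 = 74 (mod 289)
Final: r = 74 with f(r) ≡ 0 mod 17^2.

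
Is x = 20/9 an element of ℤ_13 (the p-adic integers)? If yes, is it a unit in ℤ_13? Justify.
x ∈ ℤ_13^× (unit); v_13(x) = 0

ℤ_13 = {x ∈ ℚ_13 : v_13(x) ≥ 0} and ℤ_13^× = {x ∈ ℤ_13 : v_13(x) = 0}. Here v_13(20/9) = v_13(num) − v_13(den) = 0; compare against these criteria.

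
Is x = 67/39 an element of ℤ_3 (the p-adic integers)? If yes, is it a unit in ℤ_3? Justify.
x ∉ ℤ_3 (v_3(x) = -1 < 0)

ℤ_3 = {x ∈ ℚ_3 : v_3(x) ≥ 0} and ℤ_3^× = {x ∈ ℤ_3 : v_3(x) = 0}. Here v_3(67/39) = v_3(num) − v_3(den) = -1; compare against these criteria.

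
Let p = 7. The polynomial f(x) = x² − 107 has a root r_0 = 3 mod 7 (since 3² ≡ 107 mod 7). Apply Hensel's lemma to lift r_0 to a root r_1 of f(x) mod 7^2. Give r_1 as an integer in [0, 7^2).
r_1 = 3 (mod 49)

Hensel's recurrence: r_{i+1} = r_i − f(r_i)·(f′(r_i))^{-1} mod 7^{i+2}, with f′(x) = 2x. Iterate:
  r_0 = 3 (mod 7)
  r_1 = 3 (mod 49)
Final: r_1 = 3, and one checks f(r_1) ≡ 0 mod 7^2.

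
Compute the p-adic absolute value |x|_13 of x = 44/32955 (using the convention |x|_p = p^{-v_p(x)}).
|44/32955|_13 = 2197

Step 1 — compute v_13(x) by factoring powers of 13 out of the numerator and denominator: v_13(44/32955) = -3. Step 2 — apply |x|_p = p^{-v_p(x)} = 13^{3} = 2197.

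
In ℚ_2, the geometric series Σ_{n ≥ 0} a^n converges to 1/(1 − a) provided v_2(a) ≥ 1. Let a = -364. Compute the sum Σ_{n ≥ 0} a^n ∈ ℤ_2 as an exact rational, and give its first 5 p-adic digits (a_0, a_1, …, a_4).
Σ a^n = 1/(1 − a) = 1/365;  first 5 digits = (1, 0, 1, 0, 0)

v_2(a) = 2 ≥ 1, so the series converges in ℤ_2 to 1/(1 − a) = 1/(1 − (-364)) = 1/365. Expand this rational in ℤ_2: compute digits iteratively via d_i = x_i mod 2, x_{i+1} = (x_i − d_i)/2. The first 5 digits are (1, 0, 1, 0, 0).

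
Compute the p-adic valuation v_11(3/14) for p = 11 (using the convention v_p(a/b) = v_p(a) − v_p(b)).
v_11(3/14) = 0

Factor powers of 11 from the numerator and denominator of the reduced fraction: 3 = 11^0 · 3 and 14 = 11^0 · 14. Apply v_p(a/b) = v_p(a) − v_p(b): v_11(3/14) = 0 − 0 = 0.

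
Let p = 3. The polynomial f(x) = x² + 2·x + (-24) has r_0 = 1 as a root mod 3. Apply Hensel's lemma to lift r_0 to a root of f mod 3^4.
r_3 = 4 (mod 81)

Hensel: r_{i+1} = r_i − f(r_i)·(f′(r_i))^{-1} mod 3^{i+2}, f′(x) = 2x + 2. Iterate:
  r_0 = 1 (mod 3)
  r_1 = 4 (mod 9)
  r_2 = 4 (mod 27)
  r_3 = 4 (mod 81)
Final: r = 4 satisfies f(r) ≡ 0 mod 3^4.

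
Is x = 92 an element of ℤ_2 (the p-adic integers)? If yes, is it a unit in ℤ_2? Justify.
x ∈ ℤ_2 but not a unit; v_2(x) = 2 > 0

ℤ_2 = {x ∈ ℚ_2 : v_2(x) ≥ 0} and ℤ_2^× = {x ∈ ℤ_2 : v_2(x) = 0}. Here v_2(92) = v_2(num) − v_2(den) = 2; compare against these criteria.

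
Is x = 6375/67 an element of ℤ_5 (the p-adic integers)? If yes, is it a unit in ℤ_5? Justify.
x ∈ ℤ_5 but not a unit; v_5(x) = 3 > 0

ℤ_5 = {x ∈ ℚ_5 : v_5(x) ≥ 0} and ℤ_5^× = {x ∈ ℤ_5 : v_5(x) = 0}. Here v_5(6375/67) = v_5(num) − v_5(den) = 3; compare against these criteria.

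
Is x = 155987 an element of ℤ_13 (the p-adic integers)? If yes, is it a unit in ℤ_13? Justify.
x ∈ ℤ_13 but not a unit; v_13(x) = 3 > 0

ℤ_13 = {x ∈ ℚ_13 : v_13(x) ≥ 0} and ℤ_13^× = {x ∈ ℤ_13 : v_13(x) = 0}. Here v_13(155987) = v_13(num) − v_13(den) = 3; compare against these criteria.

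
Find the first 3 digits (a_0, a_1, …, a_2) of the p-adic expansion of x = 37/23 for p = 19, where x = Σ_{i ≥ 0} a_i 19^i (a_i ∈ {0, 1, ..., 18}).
(a_0, …, a_2) = (14, 1, 9)

v_19(37/23) = 0 (numerator and denominator both coprime to 19), so x ∈ ℤ_19^×. Compute digits iteratively via a_i = x_i mod 19, x_{i+1} = (x_i − a_i)/19, with x_0 = x:
  x_0 = 37/23;  a_0 = 14;  x_1 = (x_0 − 14)/19 = -15/23
  x_1 = -15/23;  a_1 = 1;  x_2 = (x_1 − 1)/19 = -2/23
  x_2 = -2/23;  a_2 = 9;  x_3 = (x_2 − 9)/19 = -11/23
Digits: (14, 1, 9).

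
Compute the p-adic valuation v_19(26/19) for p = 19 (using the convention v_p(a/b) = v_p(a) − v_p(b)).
v_19(26/19) = -1

Factor powers of 19 from the numerator and denominator of the reduced fraction: 26 = 19^0 · 26 and 19 = 19^1 · 1. Apply v_p(a/b) = v_p(a) − v_p(b): v_19(26/19) = 0 − 1 = -1.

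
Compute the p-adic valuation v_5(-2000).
v_5(-2000) = 3

v_5(n) is the largest exponent k such that 5^k divides n. Factor out: -2000 = -5^3 · 16. (Sign doesn't affect v_p.) So v_5(-2000) = 3.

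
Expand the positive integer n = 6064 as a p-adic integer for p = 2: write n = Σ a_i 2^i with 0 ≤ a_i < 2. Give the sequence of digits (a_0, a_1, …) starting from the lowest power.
(a_0, a_1, …) = (0, 0, 0, 0, 1, 1, 0, 1, 1, 1, 1, 0, 1)

Repeated division by 2 gives the digits low-to-high: 6064 = 1·2^4 + 1·2^5 + 1·2^7 + 1·2^8 + 1·2^9 + 1·2^10 + 1·2^12. Digit sequence: (0, 0, 0, 0, 1, 1, 0, 1, 1, 1, 1, 0, 1).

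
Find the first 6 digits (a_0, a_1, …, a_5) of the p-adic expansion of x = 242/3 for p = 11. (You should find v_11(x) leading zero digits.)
(a_0, …, a_5) = (0, 0, 8, 3, 7, 3)

v_11(242/3) = 2, so a_0 = ... = a_1 = 0. Factor out: x = 11^2 · u with u = 2/3 a unit in ℤ_11. Expand u iteratively via a_{v+i} = u_i mod 11, u_{i+1} = (u_i − a_{v+i})/11:
  u_0 = 2/3;  a_2 = 8;  u_1 = (u_0 − 8)/11 = -2/3
  u_1 = -2/3;  a_3 = 3;  u_2 = (u_1 − 3)/11 = -1/3
  u_2 = -1/3;  a_4 = 7;  u_3 = (u_2 − 7)/11 = -2/3
  u_3 = -2/3;  a_5 = 3;  u_4 = (u_3 − 3)/11 = -1/3
Digits: (0, 0, 8, 3, 7, 3).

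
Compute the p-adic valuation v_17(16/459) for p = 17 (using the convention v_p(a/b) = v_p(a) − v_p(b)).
v_17(16/459) = -1

Factor powers of 17 from the numerator and denominator of the reduced fraction: 16 = 17^0 · 16 and 459 = 17^1 · 27. Apply v_p(a/b) = v_p(a) − v_p(b): v_17(16/459) = 0 − 1 = -1.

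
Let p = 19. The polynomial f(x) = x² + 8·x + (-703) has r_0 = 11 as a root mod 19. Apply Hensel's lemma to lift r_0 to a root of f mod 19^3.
r_2 = 3830 (mod 6859)

Hensel: r_{i+1} = r_i − f(r_i)·(f′(r_i))^{-1} mod 19^{i+2}, f′(x) = 2x + 8. Iterate:
  r_0 = 11 (mod 19)
  r_1 = 220 (mod 361)
  r_2 = 3830 (mod 6859)
Final: r = 3830 satisfies f(r) ≡ 0 mod 19^3.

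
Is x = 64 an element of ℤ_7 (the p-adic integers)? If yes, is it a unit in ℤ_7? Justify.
x ∈ ℤ_7^× (unit); v_7(x) = 0

ℤ_7 = {x ∈ ℚ_7 : v_7(x) ≥ 0} and ℤ_7^× = {x ∈ ℤ_7 : v_7(x) = 0}. Here v_7(64) = v_7(num) − v_7(den) = 0; compare against these criteria.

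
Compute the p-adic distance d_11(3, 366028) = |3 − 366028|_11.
d_11(3, 366028) = 1/14641

Step 1 — x − y = 3 − 366028 = -366025. Step 2 — v_11(-366025) = 4 (factor: -366025 = −(11^4 · 25); the sign does not affect v_p). Step 3 — |x − y|_11 = 11^{-4} = 1/14641.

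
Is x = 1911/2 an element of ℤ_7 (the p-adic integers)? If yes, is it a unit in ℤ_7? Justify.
x ∈ ℤ_7 but not a unit; v_7(x) = 2 > 0

ℤ_7 = {x ∈ ℚ_7 : v_7(x) ≥ 0} and ℤ_7^× = {x ∈ ℤ_7 : v_7(x) = 0}. Here v_7(1911/2) = v_7(num) − v_7(den) = 2; compare against these criteria.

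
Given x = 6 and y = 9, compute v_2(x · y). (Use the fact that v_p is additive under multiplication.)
v_2(54) = 1

v_p(x) = 1 (factor: 6 = 2^1 · 3); v_p(y) = 0 (factor: 9 = 2^0 · 9). Additivity: v_p(xy) = v_p(x) + v_p(y) = 1 + 0 = 1. (Direct check: xy = 54 = 2^1 · (27).)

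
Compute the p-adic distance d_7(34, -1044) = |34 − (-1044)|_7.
d_7(34, -1044) = 1/49

Step 1 — x − y = 34 − (-1044) = 1078. Step 2 — v_7(1078) = 2 (factor: 1078 = (7^2 · 22); the sign does not affect v_p). Step 3 — |x − y|_7 = 7^{-2} = 1/49.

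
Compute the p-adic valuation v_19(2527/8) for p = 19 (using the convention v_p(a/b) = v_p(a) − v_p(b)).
v_19(2527/8) = 2

Factor powers of 19 from the numerator and denominator of the reduced fraction: 2527 = 19^2 · 7 and 8 = 19^0 · 8. Apply v_p(a/b) = v_p(a) − v_p(b): v_19(2527/8) = 2 − 0 = 2.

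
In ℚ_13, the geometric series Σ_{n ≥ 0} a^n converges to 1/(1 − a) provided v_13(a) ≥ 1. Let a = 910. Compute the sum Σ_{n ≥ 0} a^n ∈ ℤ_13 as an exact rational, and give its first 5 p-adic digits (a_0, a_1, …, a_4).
Σ a^n = 1/(1 − a) = -1/909;  first 5 digits = (1, 5, 4, 8, 11)

v_13(a) = 1 ≥ 1, so the series converges in ℤ_13 to 1/(1 − a) = 1/(1 − 910) = -1/909. Expand this rational in ℤ_13: compute digits iteratively via d_i = x_i mod 13, x_{i+1} = (x_i − d_i)/13. The first 5 digits are (1, 5, 4, 8, 11).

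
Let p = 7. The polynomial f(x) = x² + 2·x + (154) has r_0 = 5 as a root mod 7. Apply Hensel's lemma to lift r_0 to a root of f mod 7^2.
r_1 = 26 (mod 49)

Hensel: r_{i+1} = r_i − f(r_i)·(f′(r_i))^{-1} mod 7^{i+2}, f′(x) = 2x + 2. Iterate:
  r_0 = 5 (mod 7)
  r_1 = 26 (mod 49)
Final: r = 26 satisfies f(r) ≡ 0 mod 7^2.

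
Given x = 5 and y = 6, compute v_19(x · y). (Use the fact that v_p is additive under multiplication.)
v_19(30) = 0

v_p(x) = 0 (factor: 5 = 19^0 · 5); v_p(y) = 0 (factor: 6 = 19^0 · 6). Additivity: v_p(xy) = v_p(x) + v_p(y) = 0 + 0 = 0. (Direct check: xy = 30 = 19^0 · (30).)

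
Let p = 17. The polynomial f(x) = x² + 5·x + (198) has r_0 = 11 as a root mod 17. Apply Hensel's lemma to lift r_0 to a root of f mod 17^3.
r_2 = 4771 (mod 4913)

Hensel: r_{i+1} = r_i − f(r_i)·(f′(r_i))^{-1} mod 17^{i+2}, f′(x) = 2x + 5. Iterate:
  r_0 = 11 (mod 17)
  r_1 = 147 (mod 289)
  r_2 = 4771 (mod 4913)
Final: r = 4771 satisfies f(r) ≡ 0 mod 17^3.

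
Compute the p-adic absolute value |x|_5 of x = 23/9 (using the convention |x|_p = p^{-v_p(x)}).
|23/9|_5 = 1

Step 1 — compute v_5(x) by factoring powers of 5 out of the numerator and denominator: v_5(23/9) = 0. Step 2 — apply |x|_p = p^{-v_p(x)} = 5^{0} = 1.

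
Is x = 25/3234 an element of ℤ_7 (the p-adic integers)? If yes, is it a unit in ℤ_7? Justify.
x ∉ ℤ_7 (v_7(x) = -2 < 0)

ℤ_7 = {x ∈ ℚ_7 : v_7(x) ≥ 0} and ℤ_7^× = {x ∈ ℤ_7 : v_7(x) = 0}. Here v_7(25/3234) = v_7(num) − v_7(den) = -2; compare against these criteria.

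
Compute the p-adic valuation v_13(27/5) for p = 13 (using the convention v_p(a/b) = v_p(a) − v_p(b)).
v_13(27/5) = 0

Factor powers of 13 from the numerator and denominator of the reduced fraction: 27 = 13^0 · 27 and 5 = 13^0 · 5. Apply v_p(a/b) = v_p(a) − v_p(b): v_13(27/5) = 0 − 0 = 0.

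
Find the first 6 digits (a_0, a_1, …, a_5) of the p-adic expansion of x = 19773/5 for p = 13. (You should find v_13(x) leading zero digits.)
(a_0, …, a_5) = (0, 0, 0, 7, 10, 7)

v_13(19773/5) = 3, so a_0 = ... = a_2 = 0. Factor out: x = 13^3 · u with u = 9/5 a unit in ℤ_13. Expand u iteratively via a_{v+i} = u_i mod 13, u_{i+1} = (u_i − a_{v+i})/13:
  u_0 = 9/5;  a_3 = 7;  u_1 = (u_0 − 7)/13 = -2/5
  u_1 = -2/5;  a_4 = 10;  u_2 = (u_1 − 10)/13 = -4/5
  u_2 = -4/5;  a_5 = 7;  u_3 = (u_2 − 7)/13 = -3/5
Digits: (0, 0, 0, 7, 10, 7).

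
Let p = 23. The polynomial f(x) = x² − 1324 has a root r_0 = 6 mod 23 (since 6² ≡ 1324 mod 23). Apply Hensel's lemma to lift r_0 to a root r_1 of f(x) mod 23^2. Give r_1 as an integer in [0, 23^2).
r_1 = 466 (mod 529)

Hensel's recurrence: r_{i+1} = r_i − f(r_i)·(f′(r_i))^{-1} mod 23^{i+2}, with f′(x) = 2x. Iterate:
  r_0 = 6 (mod 23)
  r_1 = 466 (mod 529)
Final: r_1 = 466, and one checks f(r_1) ≡ 0 mod 23^2.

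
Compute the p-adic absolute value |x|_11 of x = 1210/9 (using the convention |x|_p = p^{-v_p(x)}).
|1210/9|_11 = 1/121

Step 1 — compute v_11(x) by factoring powers of 11 out of the numerator and denominator: v_11(1210/9) = 2. Step 2 — apply |x|_p = p^{-v_p(x)} = 11^{-2} = 1/121.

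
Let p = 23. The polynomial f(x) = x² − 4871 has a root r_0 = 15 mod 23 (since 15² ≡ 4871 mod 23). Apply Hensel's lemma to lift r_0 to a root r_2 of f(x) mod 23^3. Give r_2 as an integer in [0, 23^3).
r_2 = 1510 (mod 12167)

Hensel's recurrence: r_{i+1} = r_i − f(r_i)·(f′(r_i))^{-1} mod 23^{i+2}, with f′(x) = 2x. Iterate:
  r_0 = 15 (mod 23)
  r_1 = 452 (mod 529)
  r_2 = 1510 (mod 12167)
Final: r_2 = 1510, and one checks f(r_2) ≡ 0 mod 23^3.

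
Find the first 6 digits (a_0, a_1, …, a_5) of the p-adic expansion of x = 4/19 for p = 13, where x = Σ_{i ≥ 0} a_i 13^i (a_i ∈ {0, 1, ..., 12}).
(a_0, …, a_5) = (5, 1, 4, 12, 10, 6)

v_13(4/19) = 0 (numerator and denominator both coprime to 13), so x ∈ ℤ_13^×. Compute digits iteratively via a_i = x_i mod 13, x_{i+1} = (x_i − a_i)/13, with x_0 = x:
  x_0 = 4/19;  a_0 = 5;  x_1 = (x_0 − 5)/13 = -7/19
  x_1 = -7/19;  a_1 = 1;  x_2 = (x_1 − 1)/13 = -2/19
  x_2 = -2/19;  a_2 = 4;  x_3 = (x_2 − 4)/13 = -6/19
  x_3 = -6/19;  a_3 = 12;  x_4 = (x_3 − 12)/13 = -18/19
  x_4 = -18/19;  a_4 = 10;  x_5 = (x_4 − 10)/13 = -16/19
  x_5 = -16/19;  a_5 = 6;  x_6 = (x_5 − 6)/13 = -10/19
Digits: (5, 1, 4, 12, 10, 6).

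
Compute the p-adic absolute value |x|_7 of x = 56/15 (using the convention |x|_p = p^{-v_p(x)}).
|56/15|_7 = 1/7

Step 1 — compute v_7(x) by factoring powers of 7 out of the numerator and denominator: v_7(56/15) = 1. Step 2 — apply |x|_p = p^{-v_p(x)} = 7^{-1} = 1/7.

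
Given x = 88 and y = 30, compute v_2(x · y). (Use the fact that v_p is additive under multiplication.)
v_2(2640) = 4

v_p(x) = 3 (factor: 88 = 2^3 · 11); v_p(y) = 1 (factor: 30 = 2^1 · 15). Additivity: v_p(xy) = v_p(x) + v_p(y) = 3 + 1 = 4. (Direct check: xy = 2640 = 2^4 · (165).)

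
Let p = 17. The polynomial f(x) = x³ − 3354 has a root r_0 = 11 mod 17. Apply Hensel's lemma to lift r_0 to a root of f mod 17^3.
r_2 = 1167 (mod 4913)

Hensel: r_{i+1} = r_i − f(r_i)/f′(r_i) mod 17^{i+2}, where f′(x) = 3x². Iterate:
  r_0 = 11 (mod 17)
  r_1 = 11 (mod 289)
  r_2 = 1167 (mod 4913)
Final: r = 1167 with f(r) ≡ 0 mod 17^3.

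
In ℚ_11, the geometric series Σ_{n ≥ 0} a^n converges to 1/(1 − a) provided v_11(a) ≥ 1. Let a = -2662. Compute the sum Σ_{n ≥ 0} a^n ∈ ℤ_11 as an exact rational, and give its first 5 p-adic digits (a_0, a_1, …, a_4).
Σ a^n = 1/(1 − a) = 1/2663;  first 5 digits = (1, 0, 0, 9, 10)

v_11(a) = 3 ≥ 1, so the series converges in ℤ_11 to 1/(1 − a) = 1/(1 − (-2662)) = 1/2663. Expand this rational in ℤ_11: compute digits iteratively via d_i = x_i mod 11, x_{i+1} = (x_i − d_i)/11. The first 5 digits are (1, 0, 0, 9, 10).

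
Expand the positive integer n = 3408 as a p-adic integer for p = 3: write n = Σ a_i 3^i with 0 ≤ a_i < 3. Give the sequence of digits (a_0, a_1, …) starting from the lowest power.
(a_0, a_1, …) = (0, 2, 0, 0, 0, 2, 1, 1)

Repeated division by 3 gives the digits low-to-high: 3408 = 2·3^1 + 2·3^5 + 1·3^6 + 1·3^7. Digit sequence: (0, 2, 0, 0, 0, 2, 1, 1).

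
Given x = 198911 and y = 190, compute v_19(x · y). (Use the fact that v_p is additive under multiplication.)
v_19(37793090) = 4

v_p(x) = 3 (factor: 198911 = 19^3 · 29); v_p(y) = 1 (factor: 190 = 19^1 · 10). Additivity: v_p(xy) = v_p(x) + v_p(y) = 3 + 1 = 4. (Direct check: xy = 37793090 = 19^4 · (290).)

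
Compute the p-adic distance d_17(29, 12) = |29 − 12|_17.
d_17(29, 12) = 1/17

Step 1 — x − y = 29 − 12 = 17. Step 2 — v_17(17) = 1 (factor: 17 = (17^1 · 1); the sign does not affect v_p). Step 3 — |x − y|_17 = 17^{-1} = 1/17.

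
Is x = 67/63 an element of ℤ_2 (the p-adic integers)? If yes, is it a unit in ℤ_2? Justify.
x ∈ ℤ_2^× (unit); v_2(x) = 0

ℤ_2 = {x ∈ ℚ_2 : v_2(x) ≥ 0} and ℤ_2^× = {x ∈ ℤ_2 : v_2(x) = 0}. Here v_2(67/63) = v_2(num) − v_2(den) = 0; compare against these criteria.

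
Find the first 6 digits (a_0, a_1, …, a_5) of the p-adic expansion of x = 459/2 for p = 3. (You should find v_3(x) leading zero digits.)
(a_0, …, a_5) = (0, 0, 0, 1, 1, 2)

v_3(459/2) = 3, so a_0 = ... = a_2 = 0. Factor out: x = 3^3 · u with u = 17/2 a unit in ℤ_3. Expand u iteratively via a_{v+i} = u_i mod 3, u_{i+1} = (u_i − a_{v+i})/3:
  u_0 = 17/2;  a_3 = 1;  u_1 = (u_0 − 1)/3 = 5/2
  u_1 = 5/2;  a_4 = 1;  u_2 = (u_1 − 1)/3 = 1/2
  u_2 = 1/2;  a_5 = 2;  u_3 = (u_2 − 2)/3 = -1/2
Digits: (0, 0, 0, 1, 1, 2).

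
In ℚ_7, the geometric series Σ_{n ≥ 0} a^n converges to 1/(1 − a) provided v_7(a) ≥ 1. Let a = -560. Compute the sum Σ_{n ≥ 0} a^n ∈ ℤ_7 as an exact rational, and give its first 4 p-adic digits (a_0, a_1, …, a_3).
Σ a^n = 1/(1 − a) = 1/561;  first 4 digits = (1, 4, 4, 3)

v_7(a) = 1 ≥ 1, so the series converges in ℤ_7 to 1/(1 − a) = 1/(1 − (-560)) = 1/561. Expand this rational in ℤ_7: compute digits iteratively via d_i = x_i mod 7, x_{i+1} = (x_i − d_i)/7. The first 4 digits are (1, 4, 4, 3).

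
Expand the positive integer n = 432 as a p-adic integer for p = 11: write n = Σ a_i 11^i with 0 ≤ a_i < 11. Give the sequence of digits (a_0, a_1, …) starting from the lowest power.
(a_0, a_1, …) = (3, 6, 3)

Repeated division by 11 gives the digits low-to-high: 432 = 3 + 6·11^1 + 3·11^2. Digit sequence: (3, 6, 3).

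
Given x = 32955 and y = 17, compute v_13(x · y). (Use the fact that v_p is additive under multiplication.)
v_13(560235) = 3

v_p(x) = 3 (factor: 32955 = 13^3 · 15); v_p(y) = 0 (factor: 17 = 13^0 · 17). Additivity: v_p(xy) = v_p(x) + v_p(y) = 3 + 0 = 3. (Direct check: xy = 560235 = 13^3 · (255).)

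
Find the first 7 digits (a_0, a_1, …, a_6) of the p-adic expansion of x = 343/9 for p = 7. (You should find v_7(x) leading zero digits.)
(a_0, …, a_6) = (0, 0, 0, 4, 1, 6, 3)

v_7(343/9) = 3, so a_0 = ... = a_2 = 0. Factor out: x = 7^3 · u with u = 1/9 a unit in ℤ_7. Expand u iteratively via a_{v+i} = u_i mod 7, u_{i+1} = (u_i − a_{v+i})/7:
  u_0 = 1/9;  a_3 = 4;  u_1 = (u_0 − 4)/7 = -5/9
  u_1 = -5/9;  a_4 = 1;  u_2 = (u_1 − 1)/7 = -2/9
  u_2 = -2/9;  a_5 = 6;  u_3 = (u_2 − 6)/7 = -8/9
  u_3 = -8/9;  a_6 = 3;  u_4 = (u_3 − 3)/7 = -5/9
Digits: (0, 0, 0, 4, 1, 6, 3).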